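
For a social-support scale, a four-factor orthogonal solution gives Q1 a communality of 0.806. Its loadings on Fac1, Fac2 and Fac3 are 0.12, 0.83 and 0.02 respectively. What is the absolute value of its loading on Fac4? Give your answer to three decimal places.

Under orthogonal rotation h² = Σλ², so λ_Fac4² = h² − (0.7037) = 0.806 − 0.7037 = 0.1023.
|λ| = √0.1023 = 0.3198.

0.320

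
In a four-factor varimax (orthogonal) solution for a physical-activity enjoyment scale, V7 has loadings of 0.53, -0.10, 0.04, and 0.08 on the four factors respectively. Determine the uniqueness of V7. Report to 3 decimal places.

h² = 0.53² + (-0.10)² + 0.04² + 0.08² = 0.2809 + 0.0100 + 0.0016 + 0.0064 = 0.2989
Uniqueness u² = 1 − h² = 1 − 0.2989 = 0.7011

0.701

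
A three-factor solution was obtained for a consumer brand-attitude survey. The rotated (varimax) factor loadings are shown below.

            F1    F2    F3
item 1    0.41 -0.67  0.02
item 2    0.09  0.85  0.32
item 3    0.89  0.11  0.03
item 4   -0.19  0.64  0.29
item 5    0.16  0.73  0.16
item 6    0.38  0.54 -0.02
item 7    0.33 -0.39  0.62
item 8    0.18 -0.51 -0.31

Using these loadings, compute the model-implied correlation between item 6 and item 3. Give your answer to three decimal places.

r̂ = Σ λ_i·λ_j across factors = (0.38)(0.89) + (0.54)(0.11) + (-0.02)(0.03)
  = +0.3382 +0.0594 -0.0006 = 0.3970

0.397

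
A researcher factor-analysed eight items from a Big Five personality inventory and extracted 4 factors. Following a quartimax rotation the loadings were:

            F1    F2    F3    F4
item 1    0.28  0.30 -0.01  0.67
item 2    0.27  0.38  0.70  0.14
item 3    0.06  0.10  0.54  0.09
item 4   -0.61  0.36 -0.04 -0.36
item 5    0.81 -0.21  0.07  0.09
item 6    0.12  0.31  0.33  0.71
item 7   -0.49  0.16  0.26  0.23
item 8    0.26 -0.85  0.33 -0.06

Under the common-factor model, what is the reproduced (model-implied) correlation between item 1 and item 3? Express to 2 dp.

r̂ = Σ λ_i·λ_j across factors = (0.28)(0.06) + (0.30)(0.10) + (-0.01)(0.54) + (0.67)(0.09)
  = +0.0168 +0.0300 -0.0054 +0.0603 = 0.1017

0.10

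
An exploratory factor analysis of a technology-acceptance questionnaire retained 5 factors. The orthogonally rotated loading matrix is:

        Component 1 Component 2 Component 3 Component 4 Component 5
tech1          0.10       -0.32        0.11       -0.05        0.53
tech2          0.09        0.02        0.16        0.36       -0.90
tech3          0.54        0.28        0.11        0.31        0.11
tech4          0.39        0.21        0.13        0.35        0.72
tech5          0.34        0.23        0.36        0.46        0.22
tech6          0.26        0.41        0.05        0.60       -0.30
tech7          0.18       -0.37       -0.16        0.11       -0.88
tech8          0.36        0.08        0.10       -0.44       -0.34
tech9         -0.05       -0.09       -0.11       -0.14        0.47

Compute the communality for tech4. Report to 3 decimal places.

h² = 0.39² + 0.21² + 0.13² + 0.35² + 0.72² = 0.1521 + 0.0441 + 0.0169 + 0.1225 + 0.5184 = 0.8540

0.854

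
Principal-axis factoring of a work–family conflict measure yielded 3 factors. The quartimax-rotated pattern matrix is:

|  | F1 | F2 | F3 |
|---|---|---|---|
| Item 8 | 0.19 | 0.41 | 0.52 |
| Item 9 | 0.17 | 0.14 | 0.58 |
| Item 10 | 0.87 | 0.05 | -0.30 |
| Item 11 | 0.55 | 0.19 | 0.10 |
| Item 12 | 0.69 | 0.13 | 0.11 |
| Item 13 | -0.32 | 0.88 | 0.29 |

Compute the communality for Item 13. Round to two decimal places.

h² = (-0.32)² + 0.88² + 0.29² = 0.1024 + 0.7744 + 0.0841 = 0.9609

0.96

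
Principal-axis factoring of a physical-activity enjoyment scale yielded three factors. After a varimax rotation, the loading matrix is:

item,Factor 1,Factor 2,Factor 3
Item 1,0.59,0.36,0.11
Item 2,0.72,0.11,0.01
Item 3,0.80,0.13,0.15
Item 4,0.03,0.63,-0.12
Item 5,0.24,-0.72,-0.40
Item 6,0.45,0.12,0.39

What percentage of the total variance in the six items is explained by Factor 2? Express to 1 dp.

18.1%

SS loadings for Factor 2 = 0.36² + 0.11² + 0.13² + 0.63² + (-0.72)² + 0.12² = 1.0883
With 6 standardized items, total variance = 6. Proportion = 1.0883/6 = 0.1814 → 18.14%.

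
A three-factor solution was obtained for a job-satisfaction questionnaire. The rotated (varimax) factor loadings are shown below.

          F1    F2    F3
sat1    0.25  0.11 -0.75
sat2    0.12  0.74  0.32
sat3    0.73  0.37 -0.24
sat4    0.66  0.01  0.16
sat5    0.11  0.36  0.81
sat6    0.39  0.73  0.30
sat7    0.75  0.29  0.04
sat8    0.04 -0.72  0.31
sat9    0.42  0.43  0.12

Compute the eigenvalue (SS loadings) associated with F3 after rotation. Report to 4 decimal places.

1.6063

SS loadings for F3 = (-0.75)² + 0.32² + (-0.24)² + 0.16² + 0.81² + 0.30² + 0.04² + 0.31² + 0.12² = 0.5625 + 0.1024 + 0.0576 + 0.0256 + 0.6561 + 0.0900 + 0.0016 + 0.0961 + 0.0144 = 1.6063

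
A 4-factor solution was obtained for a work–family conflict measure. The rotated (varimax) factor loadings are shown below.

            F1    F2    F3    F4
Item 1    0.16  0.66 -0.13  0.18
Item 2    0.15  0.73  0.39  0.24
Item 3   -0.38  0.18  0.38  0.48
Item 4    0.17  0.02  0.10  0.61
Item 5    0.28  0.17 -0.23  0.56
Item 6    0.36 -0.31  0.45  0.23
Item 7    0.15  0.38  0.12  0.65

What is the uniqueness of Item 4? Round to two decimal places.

0.59

h² = 0.17² + 0.02² + 0.10² + 0.61² = 0.0289 + 0.0004 + 0.0100 + 0.3721 = 0.4114
Uniqueness u² = 1 − h² = 1 − 0.4114 = 0.5886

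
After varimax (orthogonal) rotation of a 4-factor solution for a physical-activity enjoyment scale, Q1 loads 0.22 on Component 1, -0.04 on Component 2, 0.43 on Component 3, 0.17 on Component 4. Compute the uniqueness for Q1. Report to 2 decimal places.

h² = 0.22² + (-0.04)² + 0.43² + 0.17² = 0.0484 + 0.0016 + 0.1849 + 0.0289 = 0.2638
Uniqueness u² = 1 − h² = 1 − 0.2638 = 0.7362

0.74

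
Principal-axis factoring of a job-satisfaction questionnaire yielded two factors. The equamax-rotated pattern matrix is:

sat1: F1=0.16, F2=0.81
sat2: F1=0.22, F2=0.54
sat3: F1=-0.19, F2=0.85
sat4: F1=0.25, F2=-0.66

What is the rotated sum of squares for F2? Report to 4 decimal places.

SS loadings for F2 = 0.81² + 0.54² + 0.85² + (-0.66)² = 0.6561 + 0.2916 + 0.7225 + 0.4356 = 2.1058

2.1058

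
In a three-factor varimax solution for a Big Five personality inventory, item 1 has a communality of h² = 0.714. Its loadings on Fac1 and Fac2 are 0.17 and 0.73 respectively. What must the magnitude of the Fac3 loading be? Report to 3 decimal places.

Under orthogonal rotation h² = Σλ², so λ_Fac3² = h² − (0.5618) = 0.714 − 0.5618 = 0.1522.
|λ| = √0.1522 = 0.3901.

0.390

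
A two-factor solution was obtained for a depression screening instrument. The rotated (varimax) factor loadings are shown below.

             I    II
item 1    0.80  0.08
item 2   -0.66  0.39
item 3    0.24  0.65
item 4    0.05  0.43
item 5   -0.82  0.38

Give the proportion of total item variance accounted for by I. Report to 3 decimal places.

SS loadings for I = 0.80² + (-0.66)² + 0.24² + 0.05² + (-0.82)² = 1.8081
Proportion of variance = 1.8081 / 5 = 0.3616.

0.362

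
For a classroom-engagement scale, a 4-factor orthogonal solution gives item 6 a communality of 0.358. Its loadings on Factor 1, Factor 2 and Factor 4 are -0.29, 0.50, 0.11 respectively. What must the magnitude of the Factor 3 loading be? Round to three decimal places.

0.109

Under orthogonal rotation h² = Σλ², so λ_Factor 3² = h² − (0.3462) = 0.358 − 0.3462 = 0.0118.
|λ| = √0.0118 = 0.1086.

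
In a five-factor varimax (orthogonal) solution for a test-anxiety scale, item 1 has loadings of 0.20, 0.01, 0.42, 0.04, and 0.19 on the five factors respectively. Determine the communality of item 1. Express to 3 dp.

h² = 0.20² + 0.01² + 0.42² + 0.04² + 0.19² = 0.0400 + 0.0001 + 0.1764 + 0.0016 + 0.0361 = 0.2542

0.254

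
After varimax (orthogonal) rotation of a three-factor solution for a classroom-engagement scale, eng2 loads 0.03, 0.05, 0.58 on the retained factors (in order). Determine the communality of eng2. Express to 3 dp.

0.340

h² = 0.03² + 0.05² + 0.58² = 0.0009 + 0.0025 + 0.3364 = 0.3398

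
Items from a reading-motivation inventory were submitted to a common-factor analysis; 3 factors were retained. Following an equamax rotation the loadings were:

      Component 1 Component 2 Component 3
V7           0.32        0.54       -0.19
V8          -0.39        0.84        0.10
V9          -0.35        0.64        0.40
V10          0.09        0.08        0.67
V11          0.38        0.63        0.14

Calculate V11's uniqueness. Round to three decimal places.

0.439

h² = 0.38² + 0.63² + 0.14² = 0.1444 + 0.3969 + 0.0196 = 0.5609
Uniqueness u² = 1 − h² = 1 − 0.5609 = 0.4391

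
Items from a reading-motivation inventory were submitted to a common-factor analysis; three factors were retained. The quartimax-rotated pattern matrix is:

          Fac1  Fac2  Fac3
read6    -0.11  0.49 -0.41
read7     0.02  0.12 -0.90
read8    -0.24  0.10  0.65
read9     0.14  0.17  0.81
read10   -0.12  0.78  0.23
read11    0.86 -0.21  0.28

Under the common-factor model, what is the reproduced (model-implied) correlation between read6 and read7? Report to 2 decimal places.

0.43

r̂ = Σ λ_i·λ_j across factors = (-0.11)(0.02) + (0.49)(0.12) + (-0.41)(-0.90)
  = -0.0022 +0.0588 +0.3690 = 0.4256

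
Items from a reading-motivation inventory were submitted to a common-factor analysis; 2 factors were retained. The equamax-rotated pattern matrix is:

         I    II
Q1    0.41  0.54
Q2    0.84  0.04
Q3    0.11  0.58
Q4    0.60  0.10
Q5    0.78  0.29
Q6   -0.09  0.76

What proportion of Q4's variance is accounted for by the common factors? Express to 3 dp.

h² = 0.60² + 0.10² = 0.3600 + 0.0100 = 0.3700

0.370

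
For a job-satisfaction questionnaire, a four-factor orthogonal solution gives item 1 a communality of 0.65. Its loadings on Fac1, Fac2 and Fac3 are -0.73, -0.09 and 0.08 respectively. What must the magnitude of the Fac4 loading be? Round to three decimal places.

Under orthogonal rotation h² = Σλ², so λ_Fac4² = h² − (0.5474) = 0.65 − 0.5474 = 0.1026.
|λ| = √0.1026 = 0.3203.

0.320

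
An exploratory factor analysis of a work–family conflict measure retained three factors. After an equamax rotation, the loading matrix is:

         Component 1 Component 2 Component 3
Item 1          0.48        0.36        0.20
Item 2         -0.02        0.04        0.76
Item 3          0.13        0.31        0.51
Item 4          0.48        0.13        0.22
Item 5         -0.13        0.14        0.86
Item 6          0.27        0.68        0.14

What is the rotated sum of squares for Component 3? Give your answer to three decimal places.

SS loadings for Component 3 = 0.20² + 0.76² + 0.51² + 0.22² + 0.86² + 0.14² = 0.0400 + 0.5776 + 0.2601 + 0.0484 + 0.7396 + 0.0196 = 1.6853

1.685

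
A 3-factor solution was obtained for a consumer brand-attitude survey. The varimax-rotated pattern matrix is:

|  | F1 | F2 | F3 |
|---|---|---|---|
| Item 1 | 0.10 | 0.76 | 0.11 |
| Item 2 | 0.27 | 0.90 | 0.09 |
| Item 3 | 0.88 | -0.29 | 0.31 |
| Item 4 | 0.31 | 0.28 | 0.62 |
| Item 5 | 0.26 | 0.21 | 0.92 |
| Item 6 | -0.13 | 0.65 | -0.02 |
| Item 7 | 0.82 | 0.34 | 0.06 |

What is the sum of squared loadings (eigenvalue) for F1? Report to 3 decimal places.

1.710

SS loadings for F1 = 0.10² + 0.27² + 0.88² + 0.31² + 0.26² + (-0.13)² + 0.82² = 0.0100 + 0.0729 + 0.7744 + 0.0961 + 0.0676 + 0.0169 + 0.6724 = 1.7103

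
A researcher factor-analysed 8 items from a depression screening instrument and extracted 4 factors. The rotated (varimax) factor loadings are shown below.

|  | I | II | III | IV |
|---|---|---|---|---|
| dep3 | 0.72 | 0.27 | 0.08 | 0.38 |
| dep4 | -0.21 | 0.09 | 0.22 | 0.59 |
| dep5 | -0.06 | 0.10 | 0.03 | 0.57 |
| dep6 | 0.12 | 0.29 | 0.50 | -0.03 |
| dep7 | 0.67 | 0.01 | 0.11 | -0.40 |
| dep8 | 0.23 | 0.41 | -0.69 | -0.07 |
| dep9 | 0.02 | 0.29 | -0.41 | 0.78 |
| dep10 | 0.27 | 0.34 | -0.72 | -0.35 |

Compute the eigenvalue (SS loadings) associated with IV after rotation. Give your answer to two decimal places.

SS loadings for IV = 0.38² + 0.59² + 0.57² + (-0.03)² + (-0.40)² + (-0.07)² + 0.78² + (-0.35)² = 0.1444 + 0.3481 + 0.3249 + 0.0009 + 0.1600 + 0.0049 + 0.6084 + 0.1225 = 1.7141

1.71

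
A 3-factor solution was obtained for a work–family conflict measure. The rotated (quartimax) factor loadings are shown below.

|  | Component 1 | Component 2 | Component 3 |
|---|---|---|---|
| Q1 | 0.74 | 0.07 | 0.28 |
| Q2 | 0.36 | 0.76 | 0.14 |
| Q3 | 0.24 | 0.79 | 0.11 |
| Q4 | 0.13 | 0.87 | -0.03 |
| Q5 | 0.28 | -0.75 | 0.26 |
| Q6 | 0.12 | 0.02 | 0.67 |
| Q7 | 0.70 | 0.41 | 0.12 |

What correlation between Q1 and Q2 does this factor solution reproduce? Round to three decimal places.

0.359

r̂ = Σ λ_i·λ_j across factors = (0.74)(0.36) + (0.07)(0.76) + (0.28)(0.14)
  = +0.2664 +0.0532 +0.0392 = 0.3588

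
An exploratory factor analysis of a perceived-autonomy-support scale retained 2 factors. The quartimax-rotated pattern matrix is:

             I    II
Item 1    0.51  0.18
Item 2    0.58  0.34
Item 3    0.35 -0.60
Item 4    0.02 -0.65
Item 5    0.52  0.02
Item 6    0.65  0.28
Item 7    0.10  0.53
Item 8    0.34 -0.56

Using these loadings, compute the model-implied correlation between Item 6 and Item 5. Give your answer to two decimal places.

0.34

r̂ = Σ λ_i·λ_j across factors = (0.65)(0.52) + (0.28)(0.02)
  = +0.3380 +0.0056 = 0.3436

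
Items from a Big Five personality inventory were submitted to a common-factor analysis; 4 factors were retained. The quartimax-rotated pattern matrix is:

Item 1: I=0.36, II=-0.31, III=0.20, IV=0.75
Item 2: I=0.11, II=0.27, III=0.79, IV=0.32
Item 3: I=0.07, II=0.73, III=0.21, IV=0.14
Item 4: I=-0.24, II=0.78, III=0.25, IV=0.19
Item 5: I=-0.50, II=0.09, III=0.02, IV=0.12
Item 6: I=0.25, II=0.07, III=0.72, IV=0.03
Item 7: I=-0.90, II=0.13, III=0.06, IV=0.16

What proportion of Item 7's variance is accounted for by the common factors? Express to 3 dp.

h² = (-0.90)² + 0.13² + 0.06² + 0.16² = 0.8100 + 0.0169 + 0.0036 + 0.0256 = 0.8561

0.856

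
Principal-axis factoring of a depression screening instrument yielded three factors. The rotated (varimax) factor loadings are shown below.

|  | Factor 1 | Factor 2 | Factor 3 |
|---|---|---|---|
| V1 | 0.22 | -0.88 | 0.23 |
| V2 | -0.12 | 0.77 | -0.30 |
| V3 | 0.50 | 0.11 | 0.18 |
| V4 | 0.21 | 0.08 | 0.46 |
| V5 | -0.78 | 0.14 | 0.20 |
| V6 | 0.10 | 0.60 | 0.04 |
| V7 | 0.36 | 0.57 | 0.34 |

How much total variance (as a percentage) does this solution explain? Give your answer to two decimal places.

Communalities: 0.8757, 0.6973, 0.2945, 0.2621, 0.6680, 0.3716, 0.5701; Σh² = 3.7393.
Total variance with 7 standardized items is 7, so the solution explains 3.7393/7 = 0.5342 = 53.42%.

53.42%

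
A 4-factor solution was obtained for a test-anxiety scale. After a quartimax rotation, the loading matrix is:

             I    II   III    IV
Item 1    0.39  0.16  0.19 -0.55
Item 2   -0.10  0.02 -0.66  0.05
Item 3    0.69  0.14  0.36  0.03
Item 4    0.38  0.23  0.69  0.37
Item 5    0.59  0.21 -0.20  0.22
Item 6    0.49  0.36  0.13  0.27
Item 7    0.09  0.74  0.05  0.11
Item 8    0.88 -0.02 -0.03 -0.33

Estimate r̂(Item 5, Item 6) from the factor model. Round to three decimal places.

r̂ = Σ λ_i·λ_j across factors = (0.59)(0.49) + (0.21)(0.36) + (-0.20)(0.13) + (0.22)(0.27)
  = +0.2891 +0.0756 -0.0260 +0.0594 = 0.3981

0.398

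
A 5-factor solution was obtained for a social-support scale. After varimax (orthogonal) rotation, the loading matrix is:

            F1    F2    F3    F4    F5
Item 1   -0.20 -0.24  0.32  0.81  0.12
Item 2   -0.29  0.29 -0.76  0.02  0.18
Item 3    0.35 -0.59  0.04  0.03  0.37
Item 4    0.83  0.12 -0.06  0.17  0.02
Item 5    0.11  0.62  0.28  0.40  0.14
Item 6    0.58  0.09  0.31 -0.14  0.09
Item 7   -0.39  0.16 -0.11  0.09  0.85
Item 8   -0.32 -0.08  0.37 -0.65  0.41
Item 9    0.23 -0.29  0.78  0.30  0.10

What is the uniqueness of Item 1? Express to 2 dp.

0.13

h² = (-0.20)² + (-0.24)² + 0.32² + 0.81² + 0.12² = 0.0400 + 0.0576 + 0.1024 + 0.6561 + 0.0144 = 0.8705
Uniqueness u² = 1 − h² = 1 − 0.8705 = 0.1295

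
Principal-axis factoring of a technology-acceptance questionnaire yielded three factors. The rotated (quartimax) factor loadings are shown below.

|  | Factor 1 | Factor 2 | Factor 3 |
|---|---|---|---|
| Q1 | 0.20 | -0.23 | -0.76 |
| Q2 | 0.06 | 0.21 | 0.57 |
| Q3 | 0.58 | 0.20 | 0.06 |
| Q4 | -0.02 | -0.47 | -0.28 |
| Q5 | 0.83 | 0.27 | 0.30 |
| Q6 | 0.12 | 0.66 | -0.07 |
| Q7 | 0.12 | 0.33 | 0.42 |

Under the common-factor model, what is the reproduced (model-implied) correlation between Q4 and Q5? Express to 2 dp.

-0.23

r̂ = Σ λ_i·λ_j across factors = (-0.02)(0.83) + (-0.47)(0.27) + (-0.28)(0.30)
  = -0.0166 -0.1269 -0.0840 = -0.2275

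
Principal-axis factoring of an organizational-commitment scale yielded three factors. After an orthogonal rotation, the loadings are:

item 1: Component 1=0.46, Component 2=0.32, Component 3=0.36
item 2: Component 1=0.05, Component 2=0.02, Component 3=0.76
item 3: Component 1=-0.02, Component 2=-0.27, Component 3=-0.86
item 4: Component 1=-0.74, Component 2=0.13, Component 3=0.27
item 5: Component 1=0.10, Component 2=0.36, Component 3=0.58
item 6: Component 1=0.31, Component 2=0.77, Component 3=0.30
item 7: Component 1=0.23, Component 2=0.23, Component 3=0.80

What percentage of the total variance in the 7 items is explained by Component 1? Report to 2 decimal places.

13.16%

SS loadings for Component 1 = 0.46² + 0.05² + (-0.02)² + (-0.74)² + 0.10² + 0.31² + 0.23² = 0.9211
With 7 standardized items, total variance = 7. Proportion = 0.9211/7 = 0.1316 → 13.16%.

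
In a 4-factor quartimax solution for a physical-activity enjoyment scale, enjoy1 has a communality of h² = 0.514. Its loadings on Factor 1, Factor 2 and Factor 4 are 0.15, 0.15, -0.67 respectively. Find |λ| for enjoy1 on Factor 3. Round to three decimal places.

0.142

Under orthogonal rotation h² = Σλ², so λ_Factor 3² = h² − (0.4939) = 0.514 − 0.4939 = 0.0201.
|λ| = √0.0201 = 0.1418.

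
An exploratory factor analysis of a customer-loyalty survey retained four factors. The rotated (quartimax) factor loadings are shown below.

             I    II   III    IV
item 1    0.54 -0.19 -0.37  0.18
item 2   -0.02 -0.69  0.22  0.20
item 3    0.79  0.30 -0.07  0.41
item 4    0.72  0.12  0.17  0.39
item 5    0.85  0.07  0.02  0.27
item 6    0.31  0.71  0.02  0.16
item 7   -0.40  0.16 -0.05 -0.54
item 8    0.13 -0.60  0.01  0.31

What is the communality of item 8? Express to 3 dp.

h² = 0.13² + (-0.60)² + 0.01² + 0.31² = 0.0169 + 0.3600 + 0.0001 + 0.0961 = 0.4731

0.473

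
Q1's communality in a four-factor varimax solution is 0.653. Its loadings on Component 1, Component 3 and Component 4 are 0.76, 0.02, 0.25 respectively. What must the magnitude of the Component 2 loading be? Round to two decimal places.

0.11

Under orthogonal rotation h² = Σλ², so λ_Component 2² = h² − (0.6405) = 0.653 − 0.6405 = 0.0125.
|λ| = √0.0125 = 0.1118.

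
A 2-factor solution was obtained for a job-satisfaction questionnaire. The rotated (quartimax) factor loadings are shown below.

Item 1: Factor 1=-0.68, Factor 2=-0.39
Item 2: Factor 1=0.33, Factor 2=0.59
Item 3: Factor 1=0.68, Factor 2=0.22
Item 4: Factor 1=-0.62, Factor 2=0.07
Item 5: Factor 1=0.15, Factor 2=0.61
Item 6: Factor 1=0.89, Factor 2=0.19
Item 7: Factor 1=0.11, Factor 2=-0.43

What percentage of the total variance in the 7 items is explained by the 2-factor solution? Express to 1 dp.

48.4%

SS loadings by factor: 2.2448, 1.1466; total = 3.3914.
Total variance with 7 standardized items is 7, so the solution explains 3.3914/7 = 0.4845 = 48.45%.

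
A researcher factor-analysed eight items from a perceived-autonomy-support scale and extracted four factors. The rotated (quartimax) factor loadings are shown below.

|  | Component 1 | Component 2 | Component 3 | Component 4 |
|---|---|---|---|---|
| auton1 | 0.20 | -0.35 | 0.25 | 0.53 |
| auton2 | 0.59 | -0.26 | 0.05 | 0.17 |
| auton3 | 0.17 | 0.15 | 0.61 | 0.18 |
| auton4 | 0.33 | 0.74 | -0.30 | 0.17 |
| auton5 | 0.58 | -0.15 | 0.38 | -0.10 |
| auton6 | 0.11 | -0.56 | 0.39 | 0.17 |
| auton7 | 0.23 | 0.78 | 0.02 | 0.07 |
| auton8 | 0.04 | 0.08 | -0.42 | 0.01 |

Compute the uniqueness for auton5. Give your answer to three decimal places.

h² = 0.58² + (-0.15)² + 0.38² + (-0.10)² = 0.3364 + 0.0225 + 0.1444 + 0.0100 = 0.5133
Uniqueness u² = 1 − h² = 1 − 0.5133 = 0.4867

0.487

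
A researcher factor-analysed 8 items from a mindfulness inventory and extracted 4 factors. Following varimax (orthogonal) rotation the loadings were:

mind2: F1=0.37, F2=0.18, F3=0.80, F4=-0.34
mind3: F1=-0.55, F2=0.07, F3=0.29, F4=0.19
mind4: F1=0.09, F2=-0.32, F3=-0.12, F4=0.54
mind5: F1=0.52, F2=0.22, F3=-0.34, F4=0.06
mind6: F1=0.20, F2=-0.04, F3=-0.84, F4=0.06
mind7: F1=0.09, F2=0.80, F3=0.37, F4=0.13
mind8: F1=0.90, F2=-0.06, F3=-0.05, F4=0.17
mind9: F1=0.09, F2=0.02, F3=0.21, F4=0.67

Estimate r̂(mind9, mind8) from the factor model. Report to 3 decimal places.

0.183

r̂ = Σ λ_i·λ_j across factors = (0.09)(0.90) + (0.02)(-0.06) + (0.21)(-0.05) + (0.67)(0.17)
  = +0.0810 -0.0012 -0.0105 +0.1139 = 0.1832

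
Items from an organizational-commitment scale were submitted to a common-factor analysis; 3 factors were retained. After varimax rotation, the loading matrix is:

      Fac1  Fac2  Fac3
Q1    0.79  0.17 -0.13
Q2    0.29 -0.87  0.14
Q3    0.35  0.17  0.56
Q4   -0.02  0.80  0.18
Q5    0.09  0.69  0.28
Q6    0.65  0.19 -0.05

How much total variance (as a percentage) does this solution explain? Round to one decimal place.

61.5%

Communalities: 0.6699, 0.8606, 0.4650, 0.6728, 0.5626, 0.4611; Σh² = 3.6920.
Total variance with 6 standardized items is 6, so the solution explains 3.6920/6 = 0.6153 = 61.53%.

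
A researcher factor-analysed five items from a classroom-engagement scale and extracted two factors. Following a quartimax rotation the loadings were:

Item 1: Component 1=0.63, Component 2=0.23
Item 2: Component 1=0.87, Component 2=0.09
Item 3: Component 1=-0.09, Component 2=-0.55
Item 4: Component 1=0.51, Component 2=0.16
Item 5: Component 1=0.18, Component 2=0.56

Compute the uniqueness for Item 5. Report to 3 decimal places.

h² = 0.18² + 0.56² = 0.0324 + 0.3136 = 0.3460
Uniqueness u² = 1 − h² = 1 − 0.3460 = 0.6540

0.654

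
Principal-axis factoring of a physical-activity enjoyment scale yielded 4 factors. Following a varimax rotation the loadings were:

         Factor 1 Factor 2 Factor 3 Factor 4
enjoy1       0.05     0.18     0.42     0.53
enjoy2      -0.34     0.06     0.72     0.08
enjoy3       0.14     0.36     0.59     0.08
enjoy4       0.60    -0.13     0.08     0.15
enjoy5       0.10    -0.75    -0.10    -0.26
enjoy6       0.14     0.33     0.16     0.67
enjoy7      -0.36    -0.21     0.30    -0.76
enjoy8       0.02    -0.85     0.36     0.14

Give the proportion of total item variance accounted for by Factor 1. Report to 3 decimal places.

0.082

SS loadings for Factor 1 = 0.05² + (-0.34)² + 0.14² + 0.60² + 0.10² + 0.14² + (-0.36)² + 0.02² = 0.6573
Proportion of variance = 0.6573 / 8 = 0.0822.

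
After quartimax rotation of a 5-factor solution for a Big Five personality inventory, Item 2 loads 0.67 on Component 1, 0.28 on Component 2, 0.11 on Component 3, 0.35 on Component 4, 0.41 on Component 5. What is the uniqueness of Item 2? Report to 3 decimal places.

0.170

h² = 0.67² + 0.28² + 0.11² + 0.35² + 0.41² = 0.4489 + 0.0784 + 0.0121 + 0.1225 + 0.1681 = 0.8300
Uniqueness u² = 1 − h² = 1 − 0.8300 = 0.1700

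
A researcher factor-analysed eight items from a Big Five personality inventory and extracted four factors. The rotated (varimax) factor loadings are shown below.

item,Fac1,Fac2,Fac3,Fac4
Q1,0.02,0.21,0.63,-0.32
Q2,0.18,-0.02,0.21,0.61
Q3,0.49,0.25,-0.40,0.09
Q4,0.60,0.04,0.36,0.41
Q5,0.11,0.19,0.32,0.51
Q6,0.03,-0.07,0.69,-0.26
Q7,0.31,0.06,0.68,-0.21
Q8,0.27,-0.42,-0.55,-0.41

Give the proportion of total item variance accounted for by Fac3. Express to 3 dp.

SS loadings for Fac3 = 0.63² + 0.21² + (-0.40)² + 0.36² + 0.32² + 0.69² + 0.68² + (-0.55)² = 2.0740
Proportion of variance = 2.0740 / 8 = 0.2593.

0.259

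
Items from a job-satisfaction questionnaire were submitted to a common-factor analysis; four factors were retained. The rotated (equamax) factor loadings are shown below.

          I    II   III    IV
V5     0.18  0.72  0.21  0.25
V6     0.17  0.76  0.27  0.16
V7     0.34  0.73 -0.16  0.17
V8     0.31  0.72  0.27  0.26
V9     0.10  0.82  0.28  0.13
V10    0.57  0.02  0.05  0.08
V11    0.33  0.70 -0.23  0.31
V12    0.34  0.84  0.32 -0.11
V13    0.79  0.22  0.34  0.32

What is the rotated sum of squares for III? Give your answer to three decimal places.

SS loadings for III = 0.21² + 0.27² + (-0.16)² + 0.27² + 0.28² + 0.05² + (-0.23)² + 0.32² + 0.34² = 0.0441 + 0.0729 + 0.0256 + 0.0729 + 0.0784 + 0.0025 + 0.0529 + 0.1024 + 0.1156 = 0.5673

0.567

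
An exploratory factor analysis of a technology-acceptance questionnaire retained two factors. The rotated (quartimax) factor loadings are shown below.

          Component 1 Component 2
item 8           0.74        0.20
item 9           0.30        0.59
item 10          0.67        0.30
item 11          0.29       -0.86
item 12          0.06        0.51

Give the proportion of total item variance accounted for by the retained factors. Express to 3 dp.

0.530

Communalities: 0.5876, 0.4381, 0.5389, 0.8237, 0.2637; Σh² = 2.6520.
Total variance with 5 standardized items is 5, so the solution explains 2.6520/5 = 0.5304.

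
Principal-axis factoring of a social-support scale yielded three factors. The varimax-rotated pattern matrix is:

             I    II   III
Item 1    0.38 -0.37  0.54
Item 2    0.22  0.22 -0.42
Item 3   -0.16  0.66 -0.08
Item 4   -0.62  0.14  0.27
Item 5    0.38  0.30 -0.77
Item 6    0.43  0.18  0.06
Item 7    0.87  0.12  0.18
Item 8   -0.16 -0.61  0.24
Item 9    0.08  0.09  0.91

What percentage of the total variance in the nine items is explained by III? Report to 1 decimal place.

22.9%

SS loadings for III = 0.54² + (-0.42)² + (-0.08)² + 0.27² + (-0.77)² + 0.06² + 0.18² + 0.24² + 0.91² = 2.0619
With 9 standardized items, total variance = 9. Proportion = 2.0619/9 = 0.2291 → 22.91%.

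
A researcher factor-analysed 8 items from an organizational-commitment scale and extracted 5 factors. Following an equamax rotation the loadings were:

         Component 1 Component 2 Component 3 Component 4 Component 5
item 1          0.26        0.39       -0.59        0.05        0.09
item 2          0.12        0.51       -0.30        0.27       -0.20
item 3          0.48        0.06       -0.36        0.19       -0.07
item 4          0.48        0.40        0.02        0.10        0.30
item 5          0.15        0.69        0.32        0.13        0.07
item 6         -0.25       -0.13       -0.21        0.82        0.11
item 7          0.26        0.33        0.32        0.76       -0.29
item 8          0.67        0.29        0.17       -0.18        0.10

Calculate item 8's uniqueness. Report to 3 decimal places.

0.396

h² = 0.67² + 0.29² + 0.17² + (-0.18)² + 0.10² = 0.4489 + 0.0841 + 0.0289 + 0.0324 + 0.0100 = 0.6043
Uniqueness u² = 1 − h² = 1 − 0.6043 = 0.3957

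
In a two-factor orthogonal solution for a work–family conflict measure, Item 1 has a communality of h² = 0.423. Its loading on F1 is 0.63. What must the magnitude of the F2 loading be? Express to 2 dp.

Under orthogonal rotation h² = Σλ², so λ_F2² = h² − (0.3969) = 0.423 − 0.3969 = 0.0261.
|λ| = √0.0261 = 0.1616.

0.16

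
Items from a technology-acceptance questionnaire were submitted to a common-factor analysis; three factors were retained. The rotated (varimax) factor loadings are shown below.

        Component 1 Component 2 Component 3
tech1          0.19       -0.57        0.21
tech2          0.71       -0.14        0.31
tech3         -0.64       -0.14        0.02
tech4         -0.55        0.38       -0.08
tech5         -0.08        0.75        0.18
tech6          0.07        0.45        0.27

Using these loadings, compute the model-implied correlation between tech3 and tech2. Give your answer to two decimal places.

r̂ = Σ λ_i·λ_j across factors = (-0.64)(0.71) + (-0.14)(-0.14) + (0.02)(0.31)
  = -0.4544 +0.0196 +0.0062 = -0.4286

-0.43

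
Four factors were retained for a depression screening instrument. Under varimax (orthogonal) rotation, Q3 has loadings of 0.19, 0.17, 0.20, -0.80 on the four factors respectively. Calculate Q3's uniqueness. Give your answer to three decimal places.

0.255

h² = 0.19² + 0.17² + 0.20² + (-0.80)² = 0.0361 + 0.0289 + 0.0400 + 0.6400 = 0.7450
Uniqueness u² = 1 − h² = 1 − 0.7450 = 0.2550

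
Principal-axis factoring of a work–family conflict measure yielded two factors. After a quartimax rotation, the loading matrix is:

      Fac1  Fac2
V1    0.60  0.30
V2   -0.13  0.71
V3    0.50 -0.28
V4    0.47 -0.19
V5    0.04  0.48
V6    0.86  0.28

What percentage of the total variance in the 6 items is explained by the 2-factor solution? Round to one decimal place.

43.4%

SS loadings by factor: 1.5890, 1.0174; total = 2.6064.
Total variance with 6 standardized items is 6, so the solution explains 2.6064/6 = 0.4344 = 43.44%.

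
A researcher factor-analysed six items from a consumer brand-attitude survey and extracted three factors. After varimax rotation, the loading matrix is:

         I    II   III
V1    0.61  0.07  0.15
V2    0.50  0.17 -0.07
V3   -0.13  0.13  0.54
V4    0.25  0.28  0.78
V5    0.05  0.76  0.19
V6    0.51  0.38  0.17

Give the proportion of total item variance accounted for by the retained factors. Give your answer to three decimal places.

SS loadings by factor: 0.9641, 0.8511, 0.9924; total = 2.8076.
Total variance with 6 standardized items is 6, so the solution explains 2.8076/6 = 0.4679.

0.468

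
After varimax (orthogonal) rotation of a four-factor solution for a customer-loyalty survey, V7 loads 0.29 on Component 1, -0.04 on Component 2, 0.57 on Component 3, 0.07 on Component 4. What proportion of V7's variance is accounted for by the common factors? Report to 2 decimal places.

h² = 0.29² + (-0.04)² + 0.57² + 0.07² = 0.0841 + 0.0016 + 0.3249 + 0.0049 = 0.4155

0.42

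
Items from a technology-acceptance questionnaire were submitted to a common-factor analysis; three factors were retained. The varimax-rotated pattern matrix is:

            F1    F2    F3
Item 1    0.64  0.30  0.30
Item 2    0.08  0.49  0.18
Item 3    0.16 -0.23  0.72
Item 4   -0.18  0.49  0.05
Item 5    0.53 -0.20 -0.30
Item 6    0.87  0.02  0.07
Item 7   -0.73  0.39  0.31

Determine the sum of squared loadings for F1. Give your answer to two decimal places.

SS loadings for F1 = 0.64² + 0.08² + 0.16² + (-0.18)² + 0.53² + 0.87² + (-0.73)² = 0.4096 + 0.0064 + 0.0256 + 0.0324 + 0.2809 + 0.7569 + 0.5329 = 2.0447

2.04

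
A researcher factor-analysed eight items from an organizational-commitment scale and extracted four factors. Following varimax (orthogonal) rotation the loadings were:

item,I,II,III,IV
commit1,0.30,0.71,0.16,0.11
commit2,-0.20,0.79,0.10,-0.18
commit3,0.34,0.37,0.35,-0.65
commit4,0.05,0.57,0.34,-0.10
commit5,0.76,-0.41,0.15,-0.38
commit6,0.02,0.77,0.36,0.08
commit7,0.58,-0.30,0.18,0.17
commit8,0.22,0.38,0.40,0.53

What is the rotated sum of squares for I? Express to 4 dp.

1.2109

SS loadings for I = 0.30² + (-0.20)² + 0.34² + 0.05² + 0.76² + 0.02² + 0.58² + 0.22² = 0.0900 + 0.0400 + 0.1156 + 0.0025 + 0.5776 + 0.0004 + 0.3364 + 0.0484 = 1.2109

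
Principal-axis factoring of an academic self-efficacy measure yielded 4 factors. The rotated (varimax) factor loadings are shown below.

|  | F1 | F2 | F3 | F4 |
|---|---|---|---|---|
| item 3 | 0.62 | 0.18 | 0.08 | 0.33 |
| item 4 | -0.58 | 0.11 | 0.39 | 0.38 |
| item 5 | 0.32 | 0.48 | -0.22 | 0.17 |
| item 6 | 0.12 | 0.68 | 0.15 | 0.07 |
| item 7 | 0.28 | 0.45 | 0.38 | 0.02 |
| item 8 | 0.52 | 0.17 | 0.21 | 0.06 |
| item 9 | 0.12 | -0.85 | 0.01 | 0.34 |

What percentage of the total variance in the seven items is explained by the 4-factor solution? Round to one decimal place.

53.1%

Communalities: 0.5321, 0.6450, 0.4101, 0.5042, 0.4257, 0.3470, 0.8526; Σh² = 3.7167.
Total variance with 7 standardized items is 7, so the solution explains 3.7167/7 = 0.5310 = 53.10%.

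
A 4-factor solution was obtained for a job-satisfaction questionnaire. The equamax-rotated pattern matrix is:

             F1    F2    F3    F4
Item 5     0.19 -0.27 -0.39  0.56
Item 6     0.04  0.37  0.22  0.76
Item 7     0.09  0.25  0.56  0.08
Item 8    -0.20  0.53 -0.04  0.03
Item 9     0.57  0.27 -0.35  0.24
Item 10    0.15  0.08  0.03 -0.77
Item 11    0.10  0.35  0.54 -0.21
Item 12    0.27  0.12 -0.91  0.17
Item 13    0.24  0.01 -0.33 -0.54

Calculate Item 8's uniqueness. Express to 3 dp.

h² = (-0.20)² + 0.53² + (-0.04)² + 0.03² = 0.0400 + 0.2809 + 0.0016 + 0.0009 = 0.3234
Uniqueness u² = 1 − h² = 1 − 0.3234 = 0.6766

0.677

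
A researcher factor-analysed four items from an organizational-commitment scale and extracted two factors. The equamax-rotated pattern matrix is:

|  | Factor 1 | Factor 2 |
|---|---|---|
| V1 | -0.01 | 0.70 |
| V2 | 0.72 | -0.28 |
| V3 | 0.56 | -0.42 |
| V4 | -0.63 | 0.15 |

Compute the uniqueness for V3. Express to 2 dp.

h² = 0.56² + (-0.42)² = 0.3136 + 0.1764 = 0.4900
Uniqueness u² = 1 − h² = 1 − 0.4900 = 0.5100

0.51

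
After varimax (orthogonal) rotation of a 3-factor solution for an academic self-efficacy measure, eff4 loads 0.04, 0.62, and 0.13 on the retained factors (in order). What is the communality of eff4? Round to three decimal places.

0.403

h² = 0.04² + 0.62² + 0.13² = 0.0016 + 0.3844 + 0.0169 = 0.4029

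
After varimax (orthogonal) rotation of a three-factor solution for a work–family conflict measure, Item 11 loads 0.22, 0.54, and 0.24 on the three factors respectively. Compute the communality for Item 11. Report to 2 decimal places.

0.40

h² = 0.22² + 0.54² + 0.24² = 0.0484 + 0.2916 + 0.0576 = 0.3976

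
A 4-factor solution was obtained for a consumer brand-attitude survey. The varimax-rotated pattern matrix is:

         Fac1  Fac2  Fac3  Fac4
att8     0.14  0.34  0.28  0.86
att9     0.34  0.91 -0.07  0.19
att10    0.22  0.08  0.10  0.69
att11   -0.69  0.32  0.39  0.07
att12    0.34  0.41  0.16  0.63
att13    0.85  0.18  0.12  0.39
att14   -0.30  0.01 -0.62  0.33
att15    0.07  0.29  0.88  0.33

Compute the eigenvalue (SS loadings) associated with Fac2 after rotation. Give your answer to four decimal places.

SS loadings for Fac2 = 0.34² + 0.91² + 0.08² + 0.32² + 0.41² + 0.18² + 0.01² + 0.29² = 0.1156 + 0.8281 + 0.0064 + 0.1024 + 0.1681 + 0.0324 + 0.0001 + 0.0841 = 1.3372

1.3372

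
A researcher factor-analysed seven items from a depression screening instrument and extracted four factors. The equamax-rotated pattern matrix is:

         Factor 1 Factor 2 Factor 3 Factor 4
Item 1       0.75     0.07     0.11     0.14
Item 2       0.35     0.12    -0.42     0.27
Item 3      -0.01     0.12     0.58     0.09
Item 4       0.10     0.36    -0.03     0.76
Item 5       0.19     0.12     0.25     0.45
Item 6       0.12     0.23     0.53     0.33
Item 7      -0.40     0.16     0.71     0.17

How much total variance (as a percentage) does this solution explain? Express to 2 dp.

50.77%

SS loadings by factor: 0.9056, 0.2562, 1.3733, 1.0185; total = 3.5536.
Total variance with 7 standardized items is 7, so the solution explains 3.5536/7 = 0.5077 = 50.77%.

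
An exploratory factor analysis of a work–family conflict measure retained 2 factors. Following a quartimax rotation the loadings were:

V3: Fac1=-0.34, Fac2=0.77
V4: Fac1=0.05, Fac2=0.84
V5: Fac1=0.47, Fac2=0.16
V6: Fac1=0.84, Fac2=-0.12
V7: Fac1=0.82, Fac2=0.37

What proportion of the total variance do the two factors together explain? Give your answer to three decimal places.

0.638

Communalities: 0.7085, 0.7081, 0.2465, 0.7200, 0.8093; Σh² = 3.1924.
Total variance with 5 standardized items is 5, so the solution explains 3.1924/5 = 0.6385.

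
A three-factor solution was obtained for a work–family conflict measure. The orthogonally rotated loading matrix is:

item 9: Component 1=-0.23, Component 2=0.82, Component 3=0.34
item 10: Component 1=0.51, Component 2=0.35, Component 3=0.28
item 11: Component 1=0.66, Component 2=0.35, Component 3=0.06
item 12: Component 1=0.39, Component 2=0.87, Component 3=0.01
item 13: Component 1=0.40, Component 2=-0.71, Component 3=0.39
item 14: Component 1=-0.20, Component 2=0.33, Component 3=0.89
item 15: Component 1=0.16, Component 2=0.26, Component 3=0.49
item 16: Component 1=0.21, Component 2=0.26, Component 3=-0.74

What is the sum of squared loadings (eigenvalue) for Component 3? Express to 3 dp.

SS loadings for Component 3 = 0.34² + 0.28² + 0.06² + 0.01² + 0.39² + 0.89² + 0.49² + (-0.74)² = 0.1156 + 0.0784 + 0.0036 + 0.0001 + 0.1521 + 0.7921 + 0.2401 + 0.5476 = 1.9296

1.930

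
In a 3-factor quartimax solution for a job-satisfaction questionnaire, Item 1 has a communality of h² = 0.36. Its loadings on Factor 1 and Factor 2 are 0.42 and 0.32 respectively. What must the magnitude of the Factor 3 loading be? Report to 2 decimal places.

0.28

Under orthogonal rotation h² = Σλ², so λ_Factor 3² = h² − (0.2788) = 0.36 − 0.2788 = 0.0812.
|λ| = √0.0812 = 0.2850.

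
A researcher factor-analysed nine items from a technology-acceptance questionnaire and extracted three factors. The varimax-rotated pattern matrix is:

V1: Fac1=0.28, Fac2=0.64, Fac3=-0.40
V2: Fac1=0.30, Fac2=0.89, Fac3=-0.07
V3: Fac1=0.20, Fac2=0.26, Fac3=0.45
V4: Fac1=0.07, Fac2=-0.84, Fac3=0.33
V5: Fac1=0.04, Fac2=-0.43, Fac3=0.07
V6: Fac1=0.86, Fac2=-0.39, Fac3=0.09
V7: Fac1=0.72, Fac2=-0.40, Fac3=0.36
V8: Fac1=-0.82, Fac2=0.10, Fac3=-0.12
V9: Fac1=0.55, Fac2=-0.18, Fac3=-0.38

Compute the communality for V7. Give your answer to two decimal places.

0.81

h² = 0.72² + (-0.40)² + 0.36² = 0.5184 + 0.1600 + 0.1296 = 0.8080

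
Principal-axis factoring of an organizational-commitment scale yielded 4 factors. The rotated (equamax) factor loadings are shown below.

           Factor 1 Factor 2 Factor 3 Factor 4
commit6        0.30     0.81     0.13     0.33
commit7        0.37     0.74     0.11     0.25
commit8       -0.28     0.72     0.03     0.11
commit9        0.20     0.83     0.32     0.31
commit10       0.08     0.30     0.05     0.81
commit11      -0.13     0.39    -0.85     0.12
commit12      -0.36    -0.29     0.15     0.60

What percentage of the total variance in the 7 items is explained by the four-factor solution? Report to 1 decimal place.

SS loadings by factor: 0.4982, 2.7372, 0.8798, 1.3101; total = 5.4253.
Total variance with 7 standardized items is 7, so the solution explains 5.4253/7 = 0.7750 = 77.50%.

77.5%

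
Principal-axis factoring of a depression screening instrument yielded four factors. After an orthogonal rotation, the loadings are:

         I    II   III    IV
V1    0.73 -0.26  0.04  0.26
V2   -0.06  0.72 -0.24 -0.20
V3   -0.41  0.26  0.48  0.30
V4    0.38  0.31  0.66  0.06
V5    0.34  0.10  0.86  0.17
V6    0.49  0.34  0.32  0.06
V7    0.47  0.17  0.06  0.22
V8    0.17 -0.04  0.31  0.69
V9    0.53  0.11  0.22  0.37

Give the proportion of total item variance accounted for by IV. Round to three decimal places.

0.099

SS loadings for IV = 0.26² + (-0.20)² + 0.30² + 0.06² + 0.17² + 0.06² + 0.22² + 0.69² + 0.37² = 0.8951
Proportion of variance = 0.8951 / 9 = 0.0995.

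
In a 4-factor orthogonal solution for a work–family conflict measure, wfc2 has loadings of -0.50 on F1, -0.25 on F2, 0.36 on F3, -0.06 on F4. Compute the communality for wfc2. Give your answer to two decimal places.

0.45

h² = (-0.50)² + (-0.25)² + 0.36² + (-0.06)² = 0.2500 + 0.0625 + 0.1296 + 0.0036 = 0.4457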